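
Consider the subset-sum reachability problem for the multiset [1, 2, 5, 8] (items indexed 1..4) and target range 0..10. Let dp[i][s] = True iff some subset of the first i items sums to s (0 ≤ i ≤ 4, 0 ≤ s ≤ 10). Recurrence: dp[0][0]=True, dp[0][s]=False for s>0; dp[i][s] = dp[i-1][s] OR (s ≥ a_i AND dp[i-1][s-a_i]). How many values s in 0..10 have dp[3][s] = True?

i\s   0   1   2   3   4   5   6   7   8   9  10
  0   T   F   F   F   F   F   F   F   F   F   F
  1   T   T   F   F   F   F   F   F   F   F   F
  2   T   T   T   T   F   F   F   F   F   F   F
  3   T   T   T   T   F   T   T   T   T   F   F
  4   T   T   T   T   F   T   T   T   T   T   T

8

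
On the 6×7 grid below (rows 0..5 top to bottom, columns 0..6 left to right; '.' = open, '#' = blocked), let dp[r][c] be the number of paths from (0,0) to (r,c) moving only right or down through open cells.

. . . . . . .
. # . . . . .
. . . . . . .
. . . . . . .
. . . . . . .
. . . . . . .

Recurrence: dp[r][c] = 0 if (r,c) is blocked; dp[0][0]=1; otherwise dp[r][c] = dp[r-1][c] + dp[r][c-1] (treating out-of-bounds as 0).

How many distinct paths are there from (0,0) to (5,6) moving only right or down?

r\c   0   1   2   3   4   5   6
  0   1   1   1   1   1   1   1
  1   1   0   1   2   3   4   5
  2   1   1   2   4   7  11  16
  3   1   2   4   8  15  26  42
  4   1   3   7  15  30  56  98
  5   1   4  11  26  56 112 210

210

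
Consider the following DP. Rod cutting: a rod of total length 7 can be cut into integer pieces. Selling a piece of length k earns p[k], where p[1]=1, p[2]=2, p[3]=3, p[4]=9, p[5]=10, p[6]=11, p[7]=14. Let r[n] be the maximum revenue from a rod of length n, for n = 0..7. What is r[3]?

   n    0    1    2    3    4    5    6    7
r[n]    0    1    2    3    9   10   11   14

3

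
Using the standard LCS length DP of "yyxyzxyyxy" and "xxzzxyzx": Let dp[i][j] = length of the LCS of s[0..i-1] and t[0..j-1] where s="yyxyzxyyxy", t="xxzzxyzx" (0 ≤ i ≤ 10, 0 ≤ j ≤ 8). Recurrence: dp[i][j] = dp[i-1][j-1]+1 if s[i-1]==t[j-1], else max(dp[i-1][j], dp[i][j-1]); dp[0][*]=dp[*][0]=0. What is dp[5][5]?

   ''  x  x  z  z  x  y  z  x
''  0  0  0  0  0  0  0  0  0
 y  0  0  0  0  0  0  1  1  1
 y  0  0  0  0  0  0  1  1  1
 x  0  1  1  1  1  1  1  1  2
 y  0  1  1  1  1  1  2  2  2
 z  0  1  1  2  2  2  2  3  3
 x  0  1  2  2  2  3  3  3  4
 y  0  1  2  2  2  3  4  4  4
 y  0  1  2  2  2  3  4  4  4
 x  0  1  2  2  2  3  4  4  5
 y  0  1  2  2  2  3  4  4  5

2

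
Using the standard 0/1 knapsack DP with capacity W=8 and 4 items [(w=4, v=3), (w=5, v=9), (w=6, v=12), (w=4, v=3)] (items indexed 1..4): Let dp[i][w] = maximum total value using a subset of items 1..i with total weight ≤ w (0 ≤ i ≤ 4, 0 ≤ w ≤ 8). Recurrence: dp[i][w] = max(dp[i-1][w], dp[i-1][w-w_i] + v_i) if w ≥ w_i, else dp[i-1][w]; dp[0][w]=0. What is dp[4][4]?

3

i\w   0   1   2   3   4   5   6   7   8
  0   0   0   0   0   0   0   0   0   0
  1   0   0   0   0   3   3   3   3   3
  2   0   0   0   0   3   9   9   9   9
  3   0   0   0   0   3   9  12  12  12
  4   0   0   0   0   3   9  12  12  12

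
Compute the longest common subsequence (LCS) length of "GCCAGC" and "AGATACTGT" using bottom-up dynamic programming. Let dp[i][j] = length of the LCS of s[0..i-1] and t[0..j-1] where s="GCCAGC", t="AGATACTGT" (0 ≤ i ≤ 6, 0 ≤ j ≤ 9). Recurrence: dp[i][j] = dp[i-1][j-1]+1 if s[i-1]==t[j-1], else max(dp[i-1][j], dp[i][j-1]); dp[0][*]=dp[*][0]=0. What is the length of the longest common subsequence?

   ''  A  G  A  T  A  C  T  G  T
''  0  0  0  0  0  0  0  0  0  0
 G  0  0  1  1  1  1  1  1  1  1
 C  0  0  1  1  1  1  2  2  2  2
 C  0  0  1  1  1  1  2  2  2  2
 A  0  1  1  2  2  2  2  2  2  2
 G  0  1  2  2  2  2  2  2  3  3
 C  0  1  2  2  2  2  3  3  3  3

3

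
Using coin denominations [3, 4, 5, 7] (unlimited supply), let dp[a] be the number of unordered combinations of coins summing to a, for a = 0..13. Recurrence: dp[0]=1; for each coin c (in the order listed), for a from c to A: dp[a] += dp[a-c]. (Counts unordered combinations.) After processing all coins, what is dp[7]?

2

after  coin     0     1     2     3     4     5     6     7     8     9    10    11    12    13
          3     1     0     0     1     0     0     1     0     0     1     0     0     1     0
          4     1     0     0     1     1     0     1     1     1     1     1     1     2     1
          5     1     0     0     1     1     1     1     1     2     2     2     2     3     3
          7     1     0     0     1     1     1     1     2     2     2     3     3     4     4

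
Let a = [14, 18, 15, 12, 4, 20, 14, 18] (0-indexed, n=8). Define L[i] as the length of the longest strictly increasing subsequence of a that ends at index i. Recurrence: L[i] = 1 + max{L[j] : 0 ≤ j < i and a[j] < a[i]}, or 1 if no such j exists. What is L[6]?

2

   i    0    1    2    3    4    5    6    7
a[i]   14   18   15   12    4   20   14   18
L[i]    1    2    2    1    1    3    2    3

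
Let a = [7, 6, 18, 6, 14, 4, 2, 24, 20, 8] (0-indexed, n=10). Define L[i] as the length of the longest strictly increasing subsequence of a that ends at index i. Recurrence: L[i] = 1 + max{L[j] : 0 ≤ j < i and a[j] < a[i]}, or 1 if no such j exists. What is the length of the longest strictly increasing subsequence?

   i    0    1    2    3    4    5    6    7    8    9
a[i]    7    6   18    6   14    4    2   24   20    8
L[i]    1    1    2    1    2    1    1    3    3    2

3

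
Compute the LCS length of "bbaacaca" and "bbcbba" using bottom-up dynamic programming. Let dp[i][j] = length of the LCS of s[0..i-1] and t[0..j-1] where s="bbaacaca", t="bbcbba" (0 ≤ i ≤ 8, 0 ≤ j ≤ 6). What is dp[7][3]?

   ''  b  b  c  b  b  a
''  0  0  0  0  0  0  0
 b  0  1  1  1  1  1  1
 b  0  1  2  2  2  2  2
 a  0  1  2  2  2  2  3
 a  0  1  2  2  2  2  3
 c  0  1  2  3  3  3  3
 a  0  1  2  3  3  3  4
 c  0  1  2  3  3  3  4
 a  0  1  2  3  3  3  4

3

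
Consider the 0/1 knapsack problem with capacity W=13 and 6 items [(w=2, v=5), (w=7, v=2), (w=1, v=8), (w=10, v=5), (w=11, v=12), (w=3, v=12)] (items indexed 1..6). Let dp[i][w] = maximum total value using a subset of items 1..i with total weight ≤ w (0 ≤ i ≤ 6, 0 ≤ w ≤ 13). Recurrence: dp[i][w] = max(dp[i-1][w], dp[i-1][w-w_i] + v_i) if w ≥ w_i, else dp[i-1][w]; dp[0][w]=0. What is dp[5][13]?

20

i\w   0   1   2   3   4   5   6   7   8   9  10  11  12  13
  0   0   0   0   0   0   0   0   0   0   0   0   0   0   0
  1   0   0   5   5   5   5   5   5   5   5   5   5   5   5
  2   0   0   5   5   5   5   5   5   5   7   7   7   7   7
  3   0   8   8  13  13  13  13  13  13  13  15  15  15  15
  4   0   8   8  13  13  13  13  13  13  13  15  15  15  18
  5   0   8   8  13  13  13  13  13  13  13  15  15  20  20
  6   0   8   8  13  20  20  25  25  25  25  25  25  25  27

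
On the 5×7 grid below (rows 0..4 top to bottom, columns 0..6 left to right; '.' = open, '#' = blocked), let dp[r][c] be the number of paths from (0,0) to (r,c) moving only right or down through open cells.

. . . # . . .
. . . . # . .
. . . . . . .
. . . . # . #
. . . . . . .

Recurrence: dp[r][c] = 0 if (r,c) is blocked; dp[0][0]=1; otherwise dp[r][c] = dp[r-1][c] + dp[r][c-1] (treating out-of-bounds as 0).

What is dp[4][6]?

r\c   0   1   2   3   4   5   6
  0   1   1   1   0   0   0   0
  1   1   2   3   3   0   0   0
  2   1   3   6   9   9   9   9
  3   1   4  10  19   0   9   0
  4   1   5  15  34  34  43  43

43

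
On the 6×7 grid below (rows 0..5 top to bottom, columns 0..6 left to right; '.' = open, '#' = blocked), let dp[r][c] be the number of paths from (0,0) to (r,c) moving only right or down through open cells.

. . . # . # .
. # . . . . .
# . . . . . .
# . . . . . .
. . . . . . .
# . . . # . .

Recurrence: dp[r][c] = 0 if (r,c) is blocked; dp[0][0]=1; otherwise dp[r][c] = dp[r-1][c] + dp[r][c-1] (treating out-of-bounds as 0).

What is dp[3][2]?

r\c   0   1   2   3   4   5   6
  0   1   1   1   0   0   0   0
  1   1   0   1   1   1   1   1
  2   0   0   1   2   3   4   5
  3   0   0   1   3   6  10  15
  4   0   0   1   4  10  20  35
  5   0   0   1   5   0  20  55

1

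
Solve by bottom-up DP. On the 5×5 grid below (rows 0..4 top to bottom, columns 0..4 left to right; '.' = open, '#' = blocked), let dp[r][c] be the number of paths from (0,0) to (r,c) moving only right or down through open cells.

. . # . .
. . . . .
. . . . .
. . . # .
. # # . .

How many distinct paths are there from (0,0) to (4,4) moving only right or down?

r\c   0   1   2   3   4
  0   1   1   0   0   0
  1   1   2   2   2   2
  2   1   3   5   7   9
  3   1   4   9   0   9
  4   1   0   0   0   9

9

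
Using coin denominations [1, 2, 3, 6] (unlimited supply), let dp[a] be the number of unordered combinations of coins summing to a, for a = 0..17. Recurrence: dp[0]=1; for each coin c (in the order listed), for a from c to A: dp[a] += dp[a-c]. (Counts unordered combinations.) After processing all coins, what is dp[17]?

after  coin     0     1     2     3     4     5     6     7     8     9    10    11    12    13    14    15    16    17
          1     1     1     1     1     1     1     1     1     1     1     1     1     1     1     1     1     1     1
          2     1     1     2     2     3     3     4     4     5     5     6     6     7     7     8     8     9     9
          3     1     1     2     3     4     5     7     8    10    12    14    16    19    21    24    27    30    33
          6     1     1     2     3     4     5     8     9    12    15    18    21    27    30    36    42    48    54

54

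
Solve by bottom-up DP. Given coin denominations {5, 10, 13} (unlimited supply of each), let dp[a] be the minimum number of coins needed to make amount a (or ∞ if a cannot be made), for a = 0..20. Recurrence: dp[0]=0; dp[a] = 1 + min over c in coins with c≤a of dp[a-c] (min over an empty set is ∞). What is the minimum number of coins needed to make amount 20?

 a  0  1  2  3  4  5  6  7  8  9 10 11 12 13 14 15 16 17 18 19 20
dp  0  -  -  -  -  1  -  -  -  -  1  -  -  1  -  2  -  -  2  -  2
(- denotes ∞ / unreachable)

2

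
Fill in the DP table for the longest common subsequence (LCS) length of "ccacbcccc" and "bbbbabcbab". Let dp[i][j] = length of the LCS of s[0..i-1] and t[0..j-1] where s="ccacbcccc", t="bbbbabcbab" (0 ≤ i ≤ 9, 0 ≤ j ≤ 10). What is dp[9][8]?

   ''  b  b  b  b  a  b  c  b  a  b
''  0  0  0  0  0  0  0  0  0  0  0
 c  0  0  0  0  0  0  0  1  1  1  1
 c  0  0  0  0  0  0  0  1  1  1  1
 a  0  0  0  0  0  1  1  1  1  2  2
 c  0  0  0  0  0  1  1  2  2  2  2
 b  0  1  1  1  1  1  2  2  3  3  3
 c  0  1  1  1  1  1  2  3  3  3  3
 c  0  1  1  1  1  1  2  3  3  3  3
 c  0  1  1  1  1  1  2  3  3  3  3
 c  0  1  1  1  1  1  2  3  3  3  3

3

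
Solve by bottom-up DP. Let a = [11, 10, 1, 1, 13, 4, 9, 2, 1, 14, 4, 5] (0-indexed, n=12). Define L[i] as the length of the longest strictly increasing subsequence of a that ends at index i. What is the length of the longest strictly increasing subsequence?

   i    0    1    2    3    4    5    6    7    8    9   10   11
a[i]   11   10    1    1   13    4    9    2    1   14    4    5
L[i]    1    1    1    1    2    2    3    2    1    4    3    4

4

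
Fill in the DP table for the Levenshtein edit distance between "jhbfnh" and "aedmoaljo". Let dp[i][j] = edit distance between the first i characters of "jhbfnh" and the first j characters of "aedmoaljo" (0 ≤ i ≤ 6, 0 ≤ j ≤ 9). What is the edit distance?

9

   ''  a  e  d  m  o  a  l  j  o
''  0  1  2  3  4  5  6  7  8  9
 j  1  1  2  3  4  5  6  7  7  8
 h  2  2  2  3  4  5  6  7  8  8
 b  3  3  3  3  4  5  6  7  8  9
 f  4  4  4  4  4  5  6  7  8  9
 n  5  5  5  5  5  5  6  7  8  9
 h  6  6  6  6  6  6  6  7  8  9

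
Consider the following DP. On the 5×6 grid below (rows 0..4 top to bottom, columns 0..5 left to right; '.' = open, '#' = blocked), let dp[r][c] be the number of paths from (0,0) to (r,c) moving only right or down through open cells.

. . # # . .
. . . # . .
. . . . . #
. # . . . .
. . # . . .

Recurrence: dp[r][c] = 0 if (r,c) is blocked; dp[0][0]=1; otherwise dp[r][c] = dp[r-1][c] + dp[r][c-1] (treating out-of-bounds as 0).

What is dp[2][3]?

5

r\c   0   1   2   3   4   5
  0   1   1   0   0   0   0
  1   1   2   2   0   0   0
  2   1   3   5   5   5   0
  3   1   0   5  10  15  15
  4   1   1   0  10  25  40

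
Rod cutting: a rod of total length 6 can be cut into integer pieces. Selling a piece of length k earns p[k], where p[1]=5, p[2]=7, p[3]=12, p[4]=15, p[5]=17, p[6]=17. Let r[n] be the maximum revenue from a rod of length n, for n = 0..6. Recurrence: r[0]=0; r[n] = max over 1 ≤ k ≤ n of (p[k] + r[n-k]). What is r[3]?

15

   n    0    1    2    3    4    5    6
r[n]    0    5   10   15   20   25   30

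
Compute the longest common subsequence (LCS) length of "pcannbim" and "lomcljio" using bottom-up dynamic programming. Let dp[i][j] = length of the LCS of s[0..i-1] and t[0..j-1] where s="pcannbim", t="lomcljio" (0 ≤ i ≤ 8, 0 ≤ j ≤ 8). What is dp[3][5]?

1

   ''  l  o  m  c  l  j  i  o
''  0  0  0  0  0  0  0  0  0
 p  0  0  0  0  0  0  0  0  0
 c  0  0  0  0  1  1  1  1  1
 a  0  0  0  0  1  1  1  1  1
 n  0  0  0  0  1  1  1  1  1
 n  0  0  0  0  1  1  1  1  1
 b  0  0  0  0  1  1  1  1  1
 i  0  0  0  0  1  1  1  2  2
 m  0  0  0  1  1  1  1  2  2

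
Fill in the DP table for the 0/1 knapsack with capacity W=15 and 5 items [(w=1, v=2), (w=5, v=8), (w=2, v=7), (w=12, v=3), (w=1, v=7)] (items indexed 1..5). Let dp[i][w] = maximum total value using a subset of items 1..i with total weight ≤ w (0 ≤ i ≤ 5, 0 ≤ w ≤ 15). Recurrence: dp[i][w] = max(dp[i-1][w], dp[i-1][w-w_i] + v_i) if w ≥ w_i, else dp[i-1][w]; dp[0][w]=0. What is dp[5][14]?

i\w   0   1   2   3   4   5   6   7   8   9  10  11  12  13  14  15
  0   0   0   0   0   0   0   0   0   0   0   0   0   0   0   0   0
  1   0   2   2   2   2   2   2   2   2   2   2   2   2   2   2   2
  2   0   2   2   2   2   8  10  10  10  10  10  10  10  10  10  10
  3   0   2   7   9   9   9  10  15  17  17  17  17  17  17  17  17
  4   0   2   7   9   9   9  10  15  17  17  17  17  17  17  17  17
  5   0   7   9  14  16  16  16  17  22  24  24  24  24  24  24  24

24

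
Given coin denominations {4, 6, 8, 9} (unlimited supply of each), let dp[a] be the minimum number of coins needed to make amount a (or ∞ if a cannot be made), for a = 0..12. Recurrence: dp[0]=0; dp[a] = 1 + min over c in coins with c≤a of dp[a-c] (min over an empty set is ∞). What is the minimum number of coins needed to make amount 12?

2

 a  0  1  2  3  4  5  6  7  8  9 10 11 12
dp  0  -  -  -  1  -  1  -  1  1  2  -  2
(- denotes ∞ / unreachable)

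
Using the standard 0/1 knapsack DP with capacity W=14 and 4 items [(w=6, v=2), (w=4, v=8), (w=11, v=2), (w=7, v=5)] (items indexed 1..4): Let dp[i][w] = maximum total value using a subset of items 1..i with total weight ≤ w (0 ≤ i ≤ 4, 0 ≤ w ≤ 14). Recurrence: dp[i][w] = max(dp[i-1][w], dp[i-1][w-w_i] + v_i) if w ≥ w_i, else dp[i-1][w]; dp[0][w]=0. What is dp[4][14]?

i\w   0   1   2   3   4   5   6   7   8   9  10  11  12  13  14
  0   0   0   0   0   0   0   0   0   0   0   0   0   0   0   0
  1   0   0   0   0   0   0   2   2   2   2   2   2   2   2   2
  2   0   0   0   0   8   8   8   8   8   8  10  10  10  10  10
  3   0   0   0   0   8   8   8   8   8   8  10  10  10  10  10
  4   0   0   0   0   8   8   8   8   8   8  10  13  13  13  13

13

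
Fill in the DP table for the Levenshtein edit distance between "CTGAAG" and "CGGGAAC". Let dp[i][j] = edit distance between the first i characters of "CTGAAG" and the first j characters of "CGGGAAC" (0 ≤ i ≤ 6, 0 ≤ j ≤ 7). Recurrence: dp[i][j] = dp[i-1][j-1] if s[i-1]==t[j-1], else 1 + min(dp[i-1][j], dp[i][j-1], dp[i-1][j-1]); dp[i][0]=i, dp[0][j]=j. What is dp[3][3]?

1

   ''  C  G  G  G  A  A  C
''  0  1  2  3  4  5  6  7
 C  1  0  1  2  3  4  5  6
 T  2  1  1  2  3  4  5  6
 G  3  2  1  1  2  3  4  5
 A  4  3  2  2  2  2  3  4
 A  5  4  3  3  3  2  2  3
 G  6  5  4  3  3  3  3  3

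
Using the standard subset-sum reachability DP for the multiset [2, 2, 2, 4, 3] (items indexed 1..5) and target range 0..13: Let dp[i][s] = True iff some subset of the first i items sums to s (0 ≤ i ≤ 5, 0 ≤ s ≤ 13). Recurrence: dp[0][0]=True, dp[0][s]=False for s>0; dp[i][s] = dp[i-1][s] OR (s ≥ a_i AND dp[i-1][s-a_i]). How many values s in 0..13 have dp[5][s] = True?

i\s   0   1   2   3   4   5   6   7   8   9  10  11  12  13
  0   T   F   F   F   F   F   F   F   F   F   F   F   F   F
  1   T   F   T   F   F   F   F   F   F   F   F   F   F   F
  2   T   F   T   F   T   F   F   F   F   F   F   F   F   F
  3   T   F   T   F   T   F   T   F   F   F   F   F   F   F
  4   T   F   T   F   T   F   T   F   T   F   T   F   F   F
  5   T   F   T   T   T   T   T   T   T   T   T   T   F   T

12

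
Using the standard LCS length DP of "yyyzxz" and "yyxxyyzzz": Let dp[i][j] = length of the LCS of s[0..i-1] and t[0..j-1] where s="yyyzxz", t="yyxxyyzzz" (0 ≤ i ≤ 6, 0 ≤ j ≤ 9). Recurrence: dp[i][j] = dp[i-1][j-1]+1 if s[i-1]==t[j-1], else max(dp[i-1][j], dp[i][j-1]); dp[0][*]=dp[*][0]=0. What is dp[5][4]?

3

   ''  y  y  x  x  y  y  z  z  z
''  0  0  0  0  0  0  0  0  0  0
 y  0  1  1  1  1  1  1  1  1  1
 y  0  1  2  2  2  2  2  2  2  2
 y  0  1  2  2  2  3  3  3  3  3
 z  0  1  2  2  2  3  3  4  4  4
 x  0  1  2  3  3  3  3  4  4  4
 z  0  1  2  3  3  3  3  4  5  5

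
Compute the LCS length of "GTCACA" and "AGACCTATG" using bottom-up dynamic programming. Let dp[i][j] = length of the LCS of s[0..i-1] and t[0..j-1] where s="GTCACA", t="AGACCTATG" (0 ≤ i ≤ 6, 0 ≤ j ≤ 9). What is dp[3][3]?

1

   ''  A  G  A  C  C  T  A  T  G
''  0  0  0  0  0  0  0  0  0  0
 G  0  0  1  1  1  1  1  1  1  1
 T  0  0  1  1  1  1  2  2  2  2
 C  0  0  1  1  2  2  2  2  2  2
 A  0  1  1  2  2  2  2  3  3  3
 C  0  1  1  2  3  3  3  3  3  3
 A  0  1  1  2  3  3  3  4  4  4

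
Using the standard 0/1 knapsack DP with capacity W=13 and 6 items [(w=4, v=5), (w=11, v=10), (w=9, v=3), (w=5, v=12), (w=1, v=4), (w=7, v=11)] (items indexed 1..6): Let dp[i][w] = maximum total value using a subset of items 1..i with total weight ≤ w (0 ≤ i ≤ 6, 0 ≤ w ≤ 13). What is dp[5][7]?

16

i\w   0   1   2   3   4   5   6   7   8   9  10  11  12  13
  0   0   0   0   0   0   0   0   0   0   0   0   0   0   0
  1   0   0   0   0   5   5   5   5   5   5   5   5   5   5
  2   0   0   0   0   5   5   5   5   5   5   5  10  10  10
  3   0   0   0   0   5   5   5   5   5   5   5  10  10  10
  4   0   0   0   0   5  12  12  12  12  17  17  17  17  17
  5   0   4   4   4   5  12  16  16  16  17  21  21  21  21
  6   0   4   4   4   5  12  16  16  16  17  21  21  23  27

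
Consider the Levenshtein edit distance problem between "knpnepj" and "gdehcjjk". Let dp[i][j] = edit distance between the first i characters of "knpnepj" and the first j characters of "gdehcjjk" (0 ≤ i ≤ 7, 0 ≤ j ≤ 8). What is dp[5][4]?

5

   ''  g  d  e  h  c  j  j  k
''  0  1  2  3  4  5  6  7  8
 k  1  1  2  3  4  5  6  7  7
 n  2  2  2  3  4  5  6  7  8
 p  3  3  3  3  4  5  6  7  8
 n  4  4  4  4  4  5  6  7  8
 e  5  5  5  4  5  5  6  7  8
 p  6  6  6  5  5  6  6  7  8
 j  7  7  7  6  6  6  6  6  7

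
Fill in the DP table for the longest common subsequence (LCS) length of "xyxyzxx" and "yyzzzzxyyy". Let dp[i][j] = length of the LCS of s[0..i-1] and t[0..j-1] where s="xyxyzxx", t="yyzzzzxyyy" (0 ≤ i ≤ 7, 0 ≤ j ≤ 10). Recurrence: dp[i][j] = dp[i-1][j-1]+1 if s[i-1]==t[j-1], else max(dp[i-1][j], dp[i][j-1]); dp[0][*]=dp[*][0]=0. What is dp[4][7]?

2

   ''  y  y  z  z  z  z  x  y  y  y
''  0  0  0  0  0  0  0  0  0  0  0
 x  0  0  0  0  0  0  0  1  1  1  1
 y  0  1  1  1  1  1  1  1  2  2  2
 x  0  1  1  1  1  1  1  2  2  2  2
 y  0  1  2  2  2  2  2  2  3  3  3
 z  0  1  2  3  3  3  3  3  3  3  3
 x  0  1  2  3  3  3  3  4  4  4  4
 x  0  1  2  3  3  3  3  4  4  4  4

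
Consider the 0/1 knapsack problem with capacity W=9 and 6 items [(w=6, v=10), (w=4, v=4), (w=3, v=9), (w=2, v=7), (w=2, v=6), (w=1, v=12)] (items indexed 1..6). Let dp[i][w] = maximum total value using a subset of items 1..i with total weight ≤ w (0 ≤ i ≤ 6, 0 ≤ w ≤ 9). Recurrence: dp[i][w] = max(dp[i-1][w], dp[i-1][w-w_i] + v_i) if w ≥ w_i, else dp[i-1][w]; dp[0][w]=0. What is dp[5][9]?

i\w   0   1   2   3   4   5   6   7   8   9
  0   0   0   0   0   0   0   0   0   0   0
  1   0   0   0   0   0   0  10  10  10  10
  2   0   0   0   0   4   4  10  10  10  10
  3   0   0   0   9   9   9  10  13  13  19
  4   0   0   7   9   9  16  16  16  17  20
  5   0   0   7   9  13  16  16  22  22  22
  6   0  12  12  19  21  25  28  28  34  34

22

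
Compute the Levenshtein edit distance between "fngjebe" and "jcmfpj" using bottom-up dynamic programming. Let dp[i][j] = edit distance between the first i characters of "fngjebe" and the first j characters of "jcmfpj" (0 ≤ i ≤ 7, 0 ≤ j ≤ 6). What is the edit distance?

7

   ''  j  c  m  f  p  j
''  0  1  2  3  4  5  6
 f  1  1  2  3  3  4  5
 n  2  2  2  3  4  4  5
 g  3  3  3  3  4  5  5
 j  4  3  4  4  4  5  5
 e  5  4  4  5  5  5  6
 b  6  5  5  5  6  6  6
 e  7  6  6  6  6  7  7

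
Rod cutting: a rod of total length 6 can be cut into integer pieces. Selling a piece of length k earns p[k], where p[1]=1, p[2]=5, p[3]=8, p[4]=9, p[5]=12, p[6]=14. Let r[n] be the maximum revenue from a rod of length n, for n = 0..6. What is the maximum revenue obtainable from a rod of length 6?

16

   n    0    1    2    3    4    5    6
r[n]    0    1    5    8   10   13   16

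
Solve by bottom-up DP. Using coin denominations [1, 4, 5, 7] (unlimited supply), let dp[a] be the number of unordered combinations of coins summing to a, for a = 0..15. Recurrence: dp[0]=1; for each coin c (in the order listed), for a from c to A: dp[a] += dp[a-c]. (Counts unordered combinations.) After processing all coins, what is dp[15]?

15

after  coin     0     1     2     3     4     5     6     7     8     9    10    11    12    13    14    15
          1     1     1     1     1     1     1     1     1     1     1     1     1     1     1     1     1
          4     1     1     1     1     2     2     2     2     3     3     3     3     4     4     4     4
          5     1     1     1     1     2     3     3     3     4     5     6     6     7     8     9    10
          7     1     1     1     1     2     3     3     4     5     6     7     8    10    11    13    15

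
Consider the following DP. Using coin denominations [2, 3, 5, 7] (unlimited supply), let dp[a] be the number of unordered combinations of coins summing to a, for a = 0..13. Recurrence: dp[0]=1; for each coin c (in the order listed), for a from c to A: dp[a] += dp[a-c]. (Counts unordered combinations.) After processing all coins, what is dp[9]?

4

after  coin     0     1     2     3     4     5     6     7     8     9    10    11    12    13
          2     1     0     1     0     1     0     1     0     1     0     1     0     1     0
          3     1     0     1     1     1     1     2     1     2     2     2     2     3     2
          5     1     0     1     1     1     2     2     2     3     3     4     4     5     5
          7     1     0     1     1     1     2     2     3     3     4     5     5     7     7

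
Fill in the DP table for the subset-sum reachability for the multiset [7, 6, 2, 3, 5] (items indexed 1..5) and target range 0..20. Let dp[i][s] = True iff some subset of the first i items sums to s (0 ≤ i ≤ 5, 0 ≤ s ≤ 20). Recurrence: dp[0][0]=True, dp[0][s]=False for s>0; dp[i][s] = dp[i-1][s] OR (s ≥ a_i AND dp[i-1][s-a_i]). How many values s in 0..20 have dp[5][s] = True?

i\s   0   1   2   3   4   5   6   7   8   9  10  11  12  13  14  15  16  17  18  19  20
  0   T   F   F   F   F   F   F   F   F   F   F   F   F   F   F   F   F   F   F   F   F
  1   T   F   F   F   F   F   F   T   F   F   F   F   F   F   F   F   F   F   F   F   F
  2   T   F   F   F   F   F   T   T   F   F   F   F   F   T   F   F   F   F   F   F   F
  3   T   F   T   F   F   F   T   T   T   T   F   F   F   T   F   T   F   F   F   F   F
  4   T   F   T   T   F   T   T   T   T   T   T   T   T   T   F   T   T   F   T   F   F
  5   T   F   T   T   F   T   T   T   T   T   T   T   T   T   T   T   T   T   T   F   T

18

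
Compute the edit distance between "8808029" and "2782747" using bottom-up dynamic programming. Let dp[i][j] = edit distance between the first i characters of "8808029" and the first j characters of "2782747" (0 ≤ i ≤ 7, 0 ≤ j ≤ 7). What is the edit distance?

   ''  2  7  8  2  7  4  7
''  0  1  2  3  4  5  6  7
 8  1  1  2  2  3  4  5  6
 8  2  2  2  2  3  4  5  6
 0  3  3  3  3  3  4  5  6
 8  4  4  4  3  4  4  5  6
 0  5  5  5  4  4  5  5  6
 2  6  5  6  5  4  5  6  6
 9  7  6  6  6  5  5  6  7

7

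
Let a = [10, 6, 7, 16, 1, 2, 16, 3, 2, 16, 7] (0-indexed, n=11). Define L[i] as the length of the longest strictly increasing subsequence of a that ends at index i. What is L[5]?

2

   i    0    1    2    3    4    5    6    7    8    9   10
a[i]   10    6    7   16    1    2   16    3    2   16    7
L[i]    1    1    2    3    1    2    3    3    2    4    4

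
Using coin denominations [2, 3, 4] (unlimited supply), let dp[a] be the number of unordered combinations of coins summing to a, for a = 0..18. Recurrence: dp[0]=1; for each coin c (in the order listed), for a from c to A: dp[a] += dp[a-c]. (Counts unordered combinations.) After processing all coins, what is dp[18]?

12

after  coin     0     1     2     3     4     5     6     7     8     9    10    11    12    13    14    15    16    17    18
          2     1     0     1     0     1     0     1     0     1     0     1     0     1     0     1     0     1     0     1
          3     1     0     1     1     1     1     2     1     2     2     2     2     3     2     3     3     3     3     4
          4     1     0     1     1     2     1     3     2     4     3     5     4     7     5     8     7    10     8    12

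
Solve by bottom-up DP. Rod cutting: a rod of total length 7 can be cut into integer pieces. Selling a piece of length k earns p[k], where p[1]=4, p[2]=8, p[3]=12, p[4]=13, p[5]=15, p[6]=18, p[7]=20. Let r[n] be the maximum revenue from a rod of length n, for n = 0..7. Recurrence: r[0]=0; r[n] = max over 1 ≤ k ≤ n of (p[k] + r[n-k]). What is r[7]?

28

   n    0    1    2    3    4    5    6    7
r[n]    0    4    8   12   16   20   24   28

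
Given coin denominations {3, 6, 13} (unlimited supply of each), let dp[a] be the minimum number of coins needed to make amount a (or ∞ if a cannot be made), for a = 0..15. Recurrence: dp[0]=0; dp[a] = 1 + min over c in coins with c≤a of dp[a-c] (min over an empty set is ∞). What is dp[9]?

 a  0  1  2  3  4  5  6  7  8  9 10 11 12 13 14 15
dp  0  -  -  1  -  -  1  -  -  2  -  -  2  1  -  3
(- denotes ∞ / unreachable)

2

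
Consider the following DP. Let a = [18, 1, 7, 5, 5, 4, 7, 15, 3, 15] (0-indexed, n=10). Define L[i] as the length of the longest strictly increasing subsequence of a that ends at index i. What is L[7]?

   i    0    1    2    3    4    5    6    7    8    9
a[i]   18    1    7    5    5    4    7   15    3   15
L[i]    1    1    2    2    2    2    3    4    2    4

4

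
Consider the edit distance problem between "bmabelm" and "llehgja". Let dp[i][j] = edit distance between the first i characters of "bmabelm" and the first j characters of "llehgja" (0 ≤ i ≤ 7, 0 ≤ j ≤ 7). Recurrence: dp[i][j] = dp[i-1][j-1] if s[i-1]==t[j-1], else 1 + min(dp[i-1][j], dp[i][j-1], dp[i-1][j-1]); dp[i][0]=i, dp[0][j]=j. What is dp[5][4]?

5

   ''  l  l  e  h  g  j  a
''  0  1  2  3  4  5  6  7
 b  1  1  2  3  4  5  6  7
 m  2  2  2  3  4  5  6  7
 a  3  3  3  3  4  5  6  6
 b  4  4  4  4  4  5  6  7
 e  5  5  5  4  5  5  6  7
 l  6  5  5  5  5  6  6  7
 m  7  6  6  6  6  6  7  7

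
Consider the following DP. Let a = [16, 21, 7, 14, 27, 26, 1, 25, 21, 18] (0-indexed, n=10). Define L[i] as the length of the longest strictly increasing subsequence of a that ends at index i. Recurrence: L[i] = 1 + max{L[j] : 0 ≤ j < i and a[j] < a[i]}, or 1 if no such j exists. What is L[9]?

   i    0    1    2    3    4    5    6    7    8    9
a[i]   16   21    7   14   27   26    1   25   21   18
L[i]    1    2    1    2    3    3    1    3    3    3

3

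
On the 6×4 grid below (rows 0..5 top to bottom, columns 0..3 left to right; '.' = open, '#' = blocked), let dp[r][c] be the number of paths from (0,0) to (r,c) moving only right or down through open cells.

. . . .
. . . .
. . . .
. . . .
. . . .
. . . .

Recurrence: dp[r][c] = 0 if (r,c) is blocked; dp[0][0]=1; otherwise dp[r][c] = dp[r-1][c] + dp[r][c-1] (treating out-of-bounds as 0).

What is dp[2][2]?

6

r\c   0   1   2   3
  0   1   1   1   1
  1   1   2   3   4
  2   1   3   6  10
  3   1   4  10  20
  4   1   5  15  35
  5   1   6  21  56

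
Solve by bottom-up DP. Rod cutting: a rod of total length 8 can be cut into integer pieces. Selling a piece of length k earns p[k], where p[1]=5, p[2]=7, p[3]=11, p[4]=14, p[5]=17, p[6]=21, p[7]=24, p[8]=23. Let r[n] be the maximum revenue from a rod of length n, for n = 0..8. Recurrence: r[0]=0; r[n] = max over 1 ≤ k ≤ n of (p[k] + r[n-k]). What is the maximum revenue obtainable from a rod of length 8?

   n    0    1    2    3    4    5    6    7    8
r[n]    0    5   10   15   20   25   30   35   40

40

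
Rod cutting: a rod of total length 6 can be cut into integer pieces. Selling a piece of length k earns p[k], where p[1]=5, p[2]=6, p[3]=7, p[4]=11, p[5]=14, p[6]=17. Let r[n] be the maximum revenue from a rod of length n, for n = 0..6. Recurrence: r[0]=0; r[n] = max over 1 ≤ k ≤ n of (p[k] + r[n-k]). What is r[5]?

   n    0    1    2    3    4    5    6
r[n]    0    5   10   15   20   25   30

25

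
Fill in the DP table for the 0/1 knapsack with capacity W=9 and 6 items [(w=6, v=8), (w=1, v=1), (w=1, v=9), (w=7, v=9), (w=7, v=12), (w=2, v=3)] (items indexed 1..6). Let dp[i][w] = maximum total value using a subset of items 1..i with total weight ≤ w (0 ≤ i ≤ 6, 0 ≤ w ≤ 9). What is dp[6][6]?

13

i\w   0   1   2   3   4   5   6   7   8   9
  0   0   0   0   0   0   0   0   0   0   0
  1   0   0   0   0   0   0   8   8   8   8
  2   0   1   1   1   1   1   8   9   9   9
  3   0   9  10  10  10  10  10  17  18  18
  4   0   9  10  10  10  10  10  17  18  19
  5   0   9  10  10  10  10  10  17  21  22
  6   0   9  10  12  13  13  13  17  21  22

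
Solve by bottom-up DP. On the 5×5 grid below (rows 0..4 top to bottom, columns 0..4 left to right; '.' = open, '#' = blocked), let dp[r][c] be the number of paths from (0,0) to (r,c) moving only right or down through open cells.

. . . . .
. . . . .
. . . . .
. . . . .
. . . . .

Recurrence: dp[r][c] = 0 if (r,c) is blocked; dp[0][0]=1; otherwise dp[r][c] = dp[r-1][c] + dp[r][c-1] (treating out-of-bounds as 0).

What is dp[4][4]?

r\c   0   1   2   3   4
  0   1   1   1   1   1
  1   1   2   3   4   5
  2   1   3   6  10  15
  3   1   4  10  20  35
  4   1   5  15  35  70

70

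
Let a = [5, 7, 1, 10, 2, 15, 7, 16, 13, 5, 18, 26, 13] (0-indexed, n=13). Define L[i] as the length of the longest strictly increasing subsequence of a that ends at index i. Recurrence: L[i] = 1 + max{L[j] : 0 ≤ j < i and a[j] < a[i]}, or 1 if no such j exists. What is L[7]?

   i    0    1    2    3    4    5    6    7    8    9   10   11   12
a[i]    5    7    1   10    2   15    7   16   13    5   18   26   13
L[i]    1    2    1    3    2    4    3    5    4    3    6    7    4

5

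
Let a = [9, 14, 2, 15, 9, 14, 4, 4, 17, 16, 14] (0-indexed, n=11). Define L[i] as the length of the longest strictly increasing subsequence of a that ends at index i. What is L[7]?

2

   i    0    1    2    3    4    5    6    7    8    9   10
a[i]    9   14    2   15    9   14    4    4   17   16   14
L[i]    1    2    1    3    2    3    2    2    4    4    3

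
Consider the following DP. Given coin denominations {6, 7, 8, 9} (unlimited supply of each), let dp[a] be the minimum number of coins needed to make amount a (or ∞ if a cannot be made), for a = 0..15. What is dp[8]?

 a  0  1  2  3  4  5  6  7  8  9 10 11 12 13 14 15
dp  0  -  -  -  -  -  1  1  1  1  -  -  2  2  2  2
(- denotes ∞ / unreachable)

1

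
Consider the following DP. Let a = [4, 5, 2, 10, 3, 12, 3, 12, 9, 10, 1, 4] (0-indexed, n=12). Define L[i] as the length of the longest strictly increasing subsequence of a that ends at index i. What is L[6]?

2

   i    0    1    2    3    4    5    6    7    8    9   10   11
a[i]    4    5    2   10    3   12    3   12    9   10    1    4
L[i]    1    2    1    3    2    4    2    4    3    4    1    3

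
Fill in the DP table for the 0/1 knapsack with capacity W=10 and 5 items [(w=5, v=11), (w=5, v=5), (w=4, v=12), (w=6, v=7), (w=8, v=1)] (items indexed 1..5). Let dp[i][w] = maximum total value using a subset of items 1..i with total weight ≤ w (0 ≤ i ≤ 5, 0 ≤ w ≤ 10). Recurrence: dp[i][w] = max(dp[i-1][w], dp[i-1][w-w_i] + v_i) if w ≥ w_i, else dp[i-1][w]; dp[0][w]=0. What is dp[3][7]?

12

i\w   0   1   2   3   4   5   6   7   8   9  10
  0   0   0   0   0   0   0   0   0   0   0   0
  1   0   0   0   0   0  11  11  11  11  11  11
  2   0   0   0   0   0  11  11  11  11  11  16
  3   0   0   0   0  12  12  12  12  12  23  23
  4   0   0   0   0  12  12  12  12  12  23  23
  5   0   0   0   0  12  12  12  12  12  23  23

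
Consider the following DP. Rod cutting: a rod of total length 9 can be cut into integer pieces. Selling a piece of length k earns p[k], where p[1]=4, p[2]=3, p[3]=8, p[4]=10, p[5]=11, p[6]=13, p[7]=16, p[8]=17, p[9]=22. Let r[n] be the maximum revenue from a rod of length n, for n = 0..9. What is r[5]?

20

   n    0    1    2    3    4    5    6    7    8    9
r[n]    0    4    8   12   16   20   24   28   32   36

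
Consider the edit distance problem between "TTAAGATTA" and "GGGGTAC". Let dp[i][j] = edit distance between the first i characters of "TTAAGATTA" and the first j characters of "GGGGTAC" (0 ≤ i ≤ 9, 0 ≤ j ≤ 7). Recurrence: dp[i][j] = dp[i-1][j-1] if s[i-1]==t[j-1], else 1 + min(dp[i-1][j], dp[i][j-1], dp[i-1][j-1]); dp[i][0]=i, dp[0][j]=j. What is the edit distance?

   ''  G  G  G  G  T  A  C
''  0  1  2  3  4  5  6  7
 T  1  1  2  3  4  4  5  6
 T  2  2  2  3  4  4  5  6
 A  3  3  3  3  4  5  4  5
 A  4  4  4  4  4  5  5  5
 G  5  4  4  4  4  5  6  6
 A  6  5  5  5  5  5  5  6
 T  7  6  6  6  6  5  6  6
 T  8  7  7  7  7  6  6  7
 A  9  8  8  8  8  7  6  7

7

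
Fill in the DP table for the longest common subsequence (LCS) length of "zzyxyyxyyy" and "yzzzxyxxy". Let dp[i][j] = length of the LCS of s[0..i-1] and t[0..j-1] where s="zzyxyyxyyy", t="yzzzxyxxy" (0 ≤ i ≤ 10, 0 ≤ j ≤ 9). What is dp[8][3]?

   ''  y  z  z  z  x  y  x  x  y
''  0  0  0  0  0  0  0  0  0  0
 z  0  0  1  1  1  1  1  1  1  1
 z  0  0  1  2  2  2  2  2  2  2
 y  0  1  1  2  2  2  3  3  3  3
 x  0  1  1  2  2  3  3  4  4  4
 y  0  1  1  2  2  3  4  4  4  5
 y  0  1  1  2  2  3  4  4  4  5
 x  0  1  1  2  2  3  4  5  5  5
 y  0  1  1  2  2  3  4  5  5  6
 y  0  1  1  2  2  3  4  5  5  6
 y  0  1  1  2  2  3  4  5  5  6

2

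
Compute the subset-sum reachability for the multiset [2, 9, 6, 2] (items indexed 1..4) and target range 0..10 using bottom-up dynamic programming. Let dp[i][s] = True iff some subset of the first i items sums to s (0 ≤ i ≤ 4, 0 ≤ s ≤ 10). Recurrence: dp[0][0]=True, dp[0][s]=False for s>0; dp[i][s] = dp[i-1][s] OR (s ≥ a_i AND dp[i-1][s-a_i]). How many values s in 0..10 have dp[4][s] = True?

i\s   0   1   2   3   4   5   6   7   8   9  10
  0   T   F   F   F   F   F   F   F   F   F   F
  1   T   F   T   F   F   F   F   F   F   F   F
  2   T   F   T   F   F   F   F   F   F   T   F
  3   T   F   T   F   F   F   T   F   T   T   F
  4   T   F   T   F   T   F   T   F   T   T   T

7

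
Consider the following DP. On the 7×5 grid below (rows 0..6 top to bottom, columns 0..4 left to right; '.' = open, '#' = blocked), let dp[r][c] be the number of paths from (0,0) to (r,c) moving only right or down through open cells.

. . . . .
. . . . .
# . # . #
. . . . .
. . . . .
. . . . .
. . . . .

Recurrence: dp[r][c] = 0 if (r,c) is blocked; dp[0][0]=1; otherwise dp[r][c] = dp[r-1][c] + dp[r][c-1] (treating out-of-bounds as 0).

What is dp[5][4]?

r\c   0   1   2   3   4
  0   1   1   1   1   1
  1   1   2   3   4   5
  2   0   2   0   4   0
  3   0   2   2   6   6
  4   0   2   4  10  16
  5   0   2   6  16  32
  6   0   2   8  24  56

32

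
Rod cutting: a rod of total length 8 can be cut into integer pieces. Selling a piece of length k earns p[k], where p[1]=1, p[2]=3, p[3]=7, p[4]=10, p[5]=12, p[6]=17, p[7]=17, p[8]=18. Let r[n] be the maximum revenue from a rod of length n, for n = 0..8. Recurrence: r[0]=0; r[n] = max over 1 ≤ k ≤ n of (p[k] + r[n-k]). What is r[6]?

17

   n    0    1    2    3    4    5    6    7    8
r[n]    0    1    3    7   10   12   17   18   20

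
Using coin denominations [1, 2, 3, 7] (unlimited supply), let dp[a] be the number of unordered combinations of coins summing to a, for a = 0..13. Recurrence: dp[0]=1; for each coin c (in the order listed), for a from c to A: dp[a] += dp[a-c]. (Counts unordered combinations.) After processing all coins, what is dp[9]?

14

after  coin     0     1     2     3     4     5     6     7     8     9    10    11    12    13
          1     1     1     1     1     1     1     1     1     1     1     1     1     1     1
          2     1     1     2     2     3     3     4     4     5     5     6     6     7     7
          3     1     1     2     3     4     5     7     8    10    12    14    16    19    21
          7     1     1     2     3     4     5     7     9    11    14    17    20    24    28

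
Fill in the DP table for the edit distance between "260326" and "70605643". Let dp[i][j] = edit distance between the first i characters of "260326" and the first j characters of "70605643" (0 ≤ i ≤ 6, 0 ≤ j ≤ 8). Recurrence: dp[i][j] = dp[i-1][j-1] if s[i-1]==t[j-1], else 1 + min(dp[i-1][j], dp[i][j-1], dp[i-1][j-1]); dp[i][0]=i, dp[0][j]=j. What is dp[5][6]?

4

   ''  7  0  6  0  5  6  4  3
''  0  1  2  3  4  5  6  7  8
 2  1  1  2  3  4  5  6  7  8
 6  2  2  2  2  3  4  5  6  7
 0  3  3  2  3  2  3  4  5  6
 3  4  4  3  3  3  3  4  5  5
 2  5  5  4  4  4  4  4  5  6
 6  6  6  5  4  5  5  4  5  6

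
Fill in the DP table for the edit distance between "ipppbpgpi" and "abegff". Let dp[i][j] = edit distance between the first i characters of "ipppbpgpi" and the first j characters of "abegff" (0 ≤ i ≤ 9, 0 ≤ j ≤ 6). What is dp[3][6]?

6

   ''  a  b  e  g  f  f
''  0  1  2  3  4  5  6
 i  1  1  2  3  4  5  6
 p  2  2  2  3  4  5  6
 p  3  3  3  3  4  5  6
 p  4  4  4  4  4  5  6
 b  5  5  4  5  5  5  6
 p  6  6  5  5  6  6  6
 g  7  7  6  6  5  6  7
 p  8  8  7  7  6  6  7
 i  9  9  8  8  7  7  7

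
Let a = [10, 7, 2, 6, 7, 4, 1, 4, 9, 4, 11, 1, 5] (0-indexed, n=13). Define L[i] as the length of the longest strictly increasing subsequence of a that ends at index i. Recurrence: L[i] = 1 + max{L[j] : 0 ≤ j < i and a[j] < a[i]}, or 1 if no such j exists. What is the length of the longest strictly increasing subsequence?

5

   i    0    1    2    3    4    5    6    7    8    9   10   11   12
a[i]   10    7    2    6    7    4    1    4    9    4   11    1    5
L[i]    1    1    1    2    3    2    1    2    4    2    5    1    3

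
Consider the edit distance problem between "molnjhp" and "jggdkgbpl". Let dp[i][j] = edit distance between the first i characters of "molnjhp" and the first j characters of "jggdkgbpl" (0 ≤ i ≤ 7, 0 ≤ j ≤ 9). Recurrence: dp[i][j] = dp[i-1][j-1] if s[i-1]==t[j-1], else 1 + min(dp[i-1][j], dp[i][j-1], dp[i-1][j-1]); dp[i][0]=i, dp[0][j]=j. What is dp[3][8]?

   ''  j  g  g  d  k  g  b  p  l
''  0  1  2  3  4  5  6  7  8  9
 m  1  1  2  3  4  5  6  7  8  9
 o  2  2  2  3  4  5  6  7  8  9
 l  3  3  3  3  4  5  6  7  8  8
 n  4  4  4  4  4  5  6  7  8  9
 j  5  4  5  5  5  5  6  7  8  9
 h  6  5  5  6  6  6  6  7  8  9
 p  7  6  6  6  7  7  7  7  7  8

8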